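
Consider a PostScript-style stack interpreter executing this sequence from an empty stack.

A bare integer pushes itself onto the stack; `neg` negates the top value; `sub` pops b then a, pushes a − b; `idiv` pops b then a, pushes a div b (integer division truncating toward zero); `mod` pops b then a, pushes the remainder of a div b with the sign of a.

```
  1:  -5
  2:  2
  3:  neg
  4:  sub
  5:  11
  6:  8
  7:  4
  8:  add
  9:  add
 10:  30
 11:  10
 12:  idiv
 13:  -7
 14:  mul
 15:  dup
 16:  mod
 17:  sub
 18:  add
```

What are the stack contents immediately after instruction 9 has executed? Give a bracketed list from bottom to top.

-5   -5
2    -5 2
neg  -5 -2
sub  -3
11   -3 11
8    -3 11 8
4    -3 11 8 4
add  -3 11 12
add  -3 23

[-3, 23]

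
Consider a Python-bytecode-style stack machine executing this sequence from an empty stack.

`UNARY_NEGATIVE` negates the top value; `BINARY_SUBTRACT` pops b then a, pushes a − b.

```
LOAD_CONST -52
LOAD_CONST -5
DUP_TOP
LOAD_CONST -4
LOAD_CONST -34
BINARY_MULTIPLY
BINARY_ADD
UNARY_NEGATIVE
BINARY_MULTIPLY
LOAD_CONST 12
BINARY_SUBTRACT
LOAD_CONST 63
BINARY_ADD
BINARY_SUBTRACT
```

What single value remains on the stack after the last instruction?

LOAD_CONST -52  -> [-52]
LOAD_CONST -5   -> [-52, -5]
DUP_TOP         -> [-52, -5, -5]
LOAD_CONST -4   -> [-52, -5, -5, -4]
LOAD_CONST -34  -> [-52, -5, -5, -4, -34]
BINARY_MULTIPLY -> [-52, -5, -5, 136]
BINARY_ADD      -> [-52, -5, 131]
UNARY_NEGATIVE  -> [-52, -5, -131]
BINARY_MULTIPLY -> [-52, 655]
LOAD_CONST 12   -> [-52, 655, 12]
BINARY_SUBTRACT -> [-52, 643]
LOAD_CONST 63   -> [-52, 643, 63]
BINARY_ADD      -> [-52, 706]
BINARY_SUBTRACT -> [-758]

-758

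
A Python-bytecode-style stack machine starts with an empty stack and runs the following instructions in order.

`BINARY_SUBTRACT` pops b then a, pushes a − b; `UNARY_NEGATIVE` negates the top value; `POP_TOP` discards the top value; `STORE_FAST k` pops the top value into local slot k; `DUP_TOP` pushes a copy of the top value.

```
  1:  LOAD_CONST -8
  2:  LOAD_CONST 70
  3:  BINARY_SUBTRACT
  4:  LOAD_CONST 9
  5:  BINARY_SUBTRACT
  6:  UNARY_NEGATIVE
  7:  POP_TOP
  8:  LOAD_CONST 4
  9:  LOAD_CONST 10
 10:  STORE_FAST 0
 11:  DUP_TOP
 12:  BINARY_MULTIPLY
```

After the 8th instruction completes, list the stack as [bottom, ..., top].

LOAD_CONST -8    [-8]
LOAD_CONST 70    [-8, 70]
BINARY_SUBTRACT  [-78]
LOAD_CONST 9     [-78, 9]
BINARY_SUBTRACT  [-87]
UNARY_NEGATIVE   [87]
POP_TOP          []
LOAD_CONST 4     [4]

[4]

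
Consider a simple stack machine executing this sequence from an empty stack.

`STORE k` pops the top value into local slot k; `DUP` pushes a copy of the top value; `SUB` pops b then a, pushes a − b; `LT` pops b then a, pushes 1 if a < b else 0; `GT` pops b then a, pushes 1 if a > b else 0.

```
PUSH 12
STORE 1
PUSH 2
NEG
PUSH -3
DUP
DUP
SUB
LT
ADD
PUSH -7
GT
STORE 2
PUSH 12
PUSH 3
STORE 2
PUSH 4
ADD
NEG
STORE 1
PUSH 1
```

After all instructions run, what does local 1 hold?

-16

PUSH 12  [12]
STORE 1  []
PUSH 2   [2]
NEG      [-2]
PUSH -3  [-2, -3]
DUP      [-2, -3, -3]
DUP      [-2, -3, -3, -3]
SUB      [-2, -3, 0]
LT       [-2, 1]
ADD      [-1]
PUSH -7  [-1, -7]
GT       [1]
STORE 2  []
PUSH 12  [12]
PUSH 3   [12, 3]
STORE 2  [12]
PUSH 4   [12, 4]
ADD      [16]
NEG      [-16]
STORE 1  []
PUSH 1   [1]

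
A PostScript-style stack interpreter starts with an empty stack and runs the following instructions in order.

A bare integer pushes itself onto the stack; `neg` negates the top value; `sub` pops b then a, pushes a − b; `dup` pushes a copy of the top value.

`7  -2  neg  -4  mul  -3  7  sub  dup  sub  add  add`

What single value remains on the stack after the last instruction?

7   → [7]
-2  → [7, -2]
neg → [7, 2]
-4  → [7, 2, -4]
mul → [7, -8]
-3  → [7, -8, -3]
7   → [7, -8, -3, 7]
sub → [7, -8, -10]
dup → [7, -8, -10, -10]
sub → [7, -8, 0]
add → [7, -8]
add → [-1]

-1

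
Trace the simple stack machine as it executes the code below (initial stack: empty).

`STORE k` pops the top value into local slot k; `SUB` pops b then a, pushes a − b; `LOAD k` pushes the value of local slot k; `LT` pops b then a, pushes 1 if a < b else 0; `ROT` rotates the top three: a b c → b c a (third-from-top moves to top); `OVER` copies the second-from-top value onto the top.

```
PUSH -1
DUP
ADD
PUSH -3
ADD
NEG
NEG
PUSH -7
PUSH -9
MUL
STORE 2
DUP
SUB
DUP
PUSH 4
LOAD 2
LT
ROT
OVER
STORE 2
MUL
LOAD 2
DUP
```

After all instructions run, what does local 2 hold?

1

PUSH -1 : -1
DUP     : -1 -1
ADD     : -2
PUSH -3 : -2 -3
ADD     : -5
NEG     : 5
NEG     : -5
PUSH -7 : -5 -7
PUSH -9 : -5 -7 -9
MUL     : -5 63
STORE 2 : -5
DUP     : -5 -5
SUB     : 0
DUP     : 0 0
PUSH 4  : 0 0 4
LOAD 2  : 0 0 4 63
LT      : 0 0 1
ROT     : 0 1 0
OVER    : 0 1 0 1
STORE 2 : 0 1 0
MUL     : 0 0
LOAD 2  : 0 0 1
DUP     : 0 0 1 1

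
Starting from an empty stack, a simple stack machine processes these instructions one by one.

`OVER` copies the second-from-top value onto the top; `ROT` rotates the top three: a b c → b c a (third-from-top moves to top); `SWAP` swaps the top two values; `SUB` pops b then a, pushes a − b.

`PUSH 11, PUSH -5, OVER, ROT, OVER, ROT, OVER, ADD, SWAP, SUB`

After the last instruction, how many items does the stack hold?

3

PUSH 11  11
PUSH -5  11 -5
OVER     11 -5 11
ROT      -5 11 11
OVER     -5 11 11 11
ROT      -5 11 11 11
OVER     -5 11 11 11 11
ADD      -5 11 11 22
SWAP     -5 11 22 11
SUB      -5 11 11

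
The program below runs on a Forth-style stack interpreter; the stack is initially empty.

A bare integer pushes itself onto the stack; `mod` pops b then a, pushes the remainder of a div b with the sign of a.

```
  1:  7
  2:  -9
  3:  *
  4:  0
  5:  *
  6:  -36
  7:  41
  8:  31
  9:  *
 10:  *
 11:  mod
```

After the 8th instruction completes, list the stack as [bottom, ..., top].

[0, -36, 41, 31]

7    7
-9   7 -9
*    -63
0    -63 0
*    0
-36  0 -36
41   0 -36 41
31   0 -36 41 31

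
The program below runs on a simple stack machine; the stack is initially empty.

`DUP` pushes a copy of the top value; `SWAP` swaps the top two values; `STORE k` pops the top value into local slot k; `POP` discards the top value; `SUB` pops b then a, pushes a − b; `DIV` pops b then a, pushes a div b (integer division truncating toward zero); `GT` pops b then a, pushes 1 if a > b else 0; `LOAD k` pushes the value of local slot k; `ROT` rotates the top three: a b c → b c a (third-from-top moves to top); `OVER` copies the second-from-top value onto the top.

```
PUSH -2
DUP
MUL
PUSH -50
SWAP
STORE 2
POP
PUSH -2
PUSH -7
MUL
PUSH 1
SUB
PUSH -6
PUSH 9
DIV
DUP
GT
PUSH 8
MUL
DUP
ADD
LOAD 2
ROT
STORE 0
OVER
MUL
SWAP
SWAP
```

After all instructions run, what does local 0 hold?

PUSH -2  -> [-2]
DUP      -> [-2, -2]
MUL      -> [4]
PUSH -50 -> [4, -50]
SWAP     -> [-50, 4]
STORE 2  -> [-50]
POP      -> []
PUSH -2  -> [-2]
PUSH -7  -> [-2, -7]
MUL      -> [14]
PUSH 1   -> [14, 1]
SUB      -> [13]
PUSH -6  -> [13, -6]
PUSH 9   -> [13, -6, 9]
DIV      -> [13, 0]
DUP      -> [13, 0, 0]
GT       -> [13, 0]
PUSH 8   -> [13, 0, 8]
MUL      -> [13, 0]
DUP      -> [13, 0, 0]
ADD      -> [13, 0]
LOAD 2   -> [13, 0, 4]
ROT      -> [0, 4, 13]
STORE 0  -> [0, 4]
OVER     -> [0, 4, 0]
MUL      -> [0, 0]
SWAP     -> [0, 0]
SWAP     -> [0, 0]

13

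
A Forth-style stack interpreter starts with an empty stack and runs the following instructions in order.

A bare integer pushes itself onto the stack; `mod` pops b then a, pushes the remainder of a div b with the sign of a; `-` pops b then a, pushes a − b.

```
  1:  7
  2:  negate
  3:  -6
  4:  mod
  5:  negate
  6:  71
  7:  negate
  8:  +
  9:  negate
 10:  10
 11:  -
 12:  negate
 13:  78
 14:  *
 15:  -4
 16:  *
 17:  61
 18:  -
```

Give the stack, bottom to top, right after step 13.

7       7
negate  -7
-6      -7 -6
mod     -1
negate  1
71      1 71
negate  1 -71
+       -70
negate  70
10      70 10
-       60
negate  -60
78      -60 78

[-60, 78]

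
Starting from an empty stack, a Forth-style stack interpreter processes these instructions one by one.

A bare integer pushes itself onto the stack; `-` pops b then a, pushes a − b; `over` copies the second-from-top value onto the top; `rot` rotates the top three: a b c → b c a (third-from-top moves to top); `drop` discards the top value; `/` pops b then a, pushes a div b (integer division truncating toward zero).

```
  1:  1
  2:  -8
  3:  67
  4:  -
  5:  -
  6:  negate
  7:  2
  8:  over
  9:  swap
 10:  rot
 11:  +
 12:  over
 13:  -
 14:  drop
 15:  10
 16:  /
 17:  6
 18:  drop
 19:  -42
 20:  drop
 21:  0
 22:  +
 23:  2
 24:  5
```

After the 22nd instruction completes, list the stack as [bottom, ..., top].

1       1
-8      1 -8
67      1 -8 67
-       1 -75
-       76
negate  -76
2       -76 2
over    -76 2 -76
swap    -76 -76 2
rot     -76 2 -76
+       -76 -74
over    -76 -74 -76
-       -76 2
drop    -76
10      -76 10
/       -7
6       -7 6
drop    -7
-42     -7 -42
drop    -7
0       -7 0
+       -7

[-7]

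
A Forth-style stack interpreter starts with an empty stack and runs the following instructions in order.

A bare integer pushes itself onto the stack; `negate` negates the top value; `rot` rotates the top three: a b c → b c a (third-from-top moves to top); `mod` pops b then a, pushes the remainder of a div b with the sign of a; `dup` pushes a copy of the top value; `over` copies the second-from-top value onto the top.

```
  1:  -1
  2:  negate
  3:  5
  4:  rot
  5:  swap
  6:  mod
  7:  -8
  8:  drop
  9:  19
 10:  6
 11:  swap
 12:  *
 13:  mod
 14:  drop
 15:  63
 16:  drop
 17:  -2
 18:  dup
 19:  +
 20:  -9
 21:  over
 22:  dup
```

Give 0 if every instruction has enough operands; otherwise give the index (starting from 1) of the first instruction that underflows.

4

-1      [-1]
negate  [1]
5       [1, 5]
rot  — needs 3 operands, stack has 2 → underflow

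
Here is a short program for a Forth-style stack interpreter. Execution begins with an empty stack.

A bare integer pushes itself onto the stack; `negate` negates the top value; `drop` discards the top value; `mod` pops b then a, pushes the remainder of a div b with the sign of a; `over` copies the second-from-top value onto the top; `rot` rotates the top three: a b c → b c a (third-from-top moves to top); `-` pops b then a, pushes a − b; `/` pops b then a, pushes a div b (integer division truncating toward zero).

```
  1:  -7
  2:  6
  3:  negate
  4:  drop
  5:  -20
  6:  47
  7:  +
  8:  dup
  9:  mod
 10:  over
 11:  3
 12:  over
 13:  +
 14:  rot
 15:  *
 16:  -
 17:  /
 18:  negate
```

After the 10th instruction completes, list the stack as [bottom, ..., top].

[-7, 0, -7]

-7      -7
6       -7 6
negate  -7 -6
drop    -7
-20     -7 -20
47      -7 -20 47
+       -7 27
dup     -7 27 27
mod     -7 0
over    -7 0 -7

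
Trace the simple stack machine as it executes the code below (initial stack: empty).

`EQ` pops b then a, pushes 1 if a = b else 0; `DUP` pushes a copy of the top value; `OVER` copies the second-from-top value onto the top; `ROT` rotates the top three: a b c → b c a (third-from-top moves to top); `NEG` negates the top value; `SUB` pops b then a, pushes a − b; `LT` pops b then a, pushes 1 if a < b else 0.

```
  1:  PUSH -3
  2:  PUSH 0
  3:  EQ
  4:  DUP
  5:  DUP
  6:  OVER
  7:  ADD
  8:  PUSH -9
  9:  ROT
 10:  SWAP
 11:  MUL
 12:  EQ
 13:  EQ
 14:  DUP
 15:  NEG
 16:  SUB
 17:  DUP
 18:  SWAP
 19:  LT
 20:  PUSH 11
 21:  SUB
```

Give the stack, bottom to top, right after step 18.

PUSH -3 : [-3]
PUSH 0  : [-3, 0]
EQ      : [0]
DUP     : [0, 0]
DUP     : [0, 0, 0]
OVER    : [0, 0, 0, 0]
ADD     : [0, 0, 0]
PUSH -9 : [0, 0, 0, -9]
ROT     : [0, 0, -9, 0]
SWAP    : [0, 0, 0, -9]
MUL     : [0, 0, 0]
EQ      : [0, 1]
EQ      : [0]
DUP     : [0, 0]
NEG     : [0, 0]
SUB     : [0]
DUP     : [0, 0]
SWAP    : [0, 0]

[0, 0]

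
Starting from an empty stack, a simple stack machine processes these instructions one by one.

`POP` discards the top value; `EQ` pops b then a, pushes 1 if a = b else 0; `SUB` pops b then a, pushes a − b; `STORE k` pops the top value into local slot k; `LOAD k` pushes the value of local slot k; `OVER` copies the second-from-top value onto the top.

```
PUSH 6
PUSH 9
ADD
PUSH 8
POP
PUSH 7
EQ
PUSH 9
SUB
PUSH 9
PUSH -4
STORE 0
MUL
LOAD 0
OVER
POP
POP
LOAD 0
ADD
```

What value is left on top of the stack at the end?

PUSH 6  → [6]
PUSH 9  → [6, 9]
ADD     → [15]
PUSH 8  → [15, 8]
POP     → [15]
PUSH 7  → [15, 7]
EQ      → [0]
PUSH 9  → [0, 9]
SUB     → [-9]
PUSH 9  → [-9, 9]
PUSH -4 → [-9, 9, -4]
STORE 0 → [-9, 9]
MUL     → [-81]
LOAD 0  → [-81, -4]
OVER    → [-81, -4, -81]
POP     → [-81, -4]
POP     → [-81]
LOAD 0  → [-81, -4]
ADD     → [-85]

-85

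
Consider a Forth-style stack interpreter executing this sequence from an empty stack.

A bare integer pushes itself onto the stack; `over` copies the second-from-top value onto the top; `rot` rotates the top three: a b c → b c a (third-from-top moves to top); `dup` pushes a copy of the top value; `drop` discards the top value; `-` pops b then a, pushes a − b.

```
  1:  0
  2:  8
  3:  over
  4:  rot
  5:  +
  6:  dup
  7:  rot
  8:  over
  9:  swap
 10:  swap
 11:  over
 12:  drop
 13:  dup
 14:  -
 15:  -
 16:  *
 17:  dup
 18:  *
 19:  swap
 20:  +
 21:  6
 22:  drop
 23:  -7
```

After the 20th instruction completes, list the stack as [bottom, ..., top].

[0]

0    → [0]
8    → [0, 8]
over → [0, 8, 0]
rot  → [8, 0, 0]
+    → [8, 0]
dup  → [8, 0, 0]
rot  → [0, 0, 8]
over → [0, 0, 8, 0]
swap → [0, 0, 0, 8]
swap → [0, 0, 8, 0]
over → [0, 0, 8, 0, 8]
drop → [0, 0, 8, 0]
dup  → [0, 0, 8, 0, 0]
-    → [0, 0, 8, 0]
-    → [0, 0, 8]
*    → [0, 0]
dup  → [0, 0, 0]
*    → [0, 0]
swap → [0, 0]
+    → [0]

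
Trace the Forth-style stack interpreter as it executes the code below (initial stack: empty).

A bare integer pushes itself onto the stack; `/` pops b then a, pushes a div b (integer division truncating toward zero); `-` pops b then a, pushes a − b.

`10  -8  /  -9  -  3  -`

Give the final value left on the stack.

10 : 10
-8 : 10 -8
/  : -1
-9 : -1 -9
-  : 8
3  : 8 3
-  : 5

5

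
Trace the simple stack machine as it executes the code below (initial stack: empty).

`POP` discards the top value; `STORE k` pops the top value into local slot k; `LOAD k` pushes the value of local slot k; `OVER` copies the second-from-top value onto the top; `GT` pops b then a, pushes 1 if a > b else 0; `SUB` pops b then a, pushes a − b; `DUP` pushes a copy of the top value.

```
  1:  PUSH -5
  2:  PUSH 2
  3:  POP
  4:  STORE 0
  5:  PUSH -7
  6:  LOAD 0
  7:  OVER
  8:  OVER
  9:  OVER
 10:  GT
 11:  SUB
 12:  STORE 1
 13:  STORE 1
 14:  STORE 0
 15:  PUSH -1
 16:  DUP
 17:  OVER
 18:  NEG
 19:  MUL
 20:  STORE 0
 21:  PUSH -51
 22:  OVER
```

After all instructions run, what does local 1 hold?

-5

PUSH -5   -5
PUSH 2    -5 2
POP       -5
STORE 0   (empty)
PUSH -7   -7
LOAD 0    -7 -5
OVER      -7 -5 -7
OVER      -7 -5 -7 -5
OVER      -7 -5 -7 -5 -7
GT        -7 -5 -7 1
SUB       -7 -5 -8
STORE 1   -7 -5
STORE 1   -7
STORE 0   (empty)
PUSH -1   -1
DUP       -1 -1
OVER      -1 -1 -1
NEG       -1 -1 1
MUL       -1 -1
STORE 0   -1
PUSH -51  -1 -51
OVER      -1 -51 -1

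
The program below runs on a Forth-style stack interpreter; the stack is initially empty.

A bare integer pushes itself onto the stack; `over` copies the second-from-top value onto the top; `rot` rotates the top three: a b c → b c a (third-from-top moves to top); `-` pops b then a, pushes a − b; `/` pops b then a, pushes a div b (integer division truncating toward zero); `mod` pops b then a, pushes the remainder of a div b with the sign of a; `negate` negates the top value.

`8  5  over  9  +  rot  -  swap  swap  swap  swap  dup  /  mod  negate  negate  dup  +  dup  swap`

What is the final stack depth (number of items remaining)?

2

8      -> 8
5      -> 8 5
over   -> 8 5 8
9      -> 8 5 8 9
+      -> 8 5 17
rot    -> 5 17 8
-      -> 5 9
swap   -> 9 5
swap   -> 5 9
swap   -> 9 5
swap   -> 5 9
dup    -> 5 9 9
/      -> 5 1
mod    -> 0
negate -> 0
negate -> 0
dup    -> 0 0
+      -> 0
dup    -> 0 0
swap   -> 0 0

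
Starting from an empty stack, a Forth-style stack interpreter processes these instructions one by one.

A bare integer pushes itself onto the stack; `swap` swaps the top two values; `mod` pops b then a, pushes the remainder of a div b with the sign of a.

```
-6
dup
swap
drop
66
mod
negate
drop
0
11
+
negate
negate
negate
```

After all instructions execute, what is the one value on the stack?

-6     : [-6]
dup    : [-6, -6]
swap   : [-6, -6]
drop   : [-6]
66     : [-6, 66]
mod    : [-6]
negate : [6]
drop   : []
0      : [0]
11     : [0, 11]
+      : [11]
negate : [-11]
negate : [11]
negate : [-11]

-11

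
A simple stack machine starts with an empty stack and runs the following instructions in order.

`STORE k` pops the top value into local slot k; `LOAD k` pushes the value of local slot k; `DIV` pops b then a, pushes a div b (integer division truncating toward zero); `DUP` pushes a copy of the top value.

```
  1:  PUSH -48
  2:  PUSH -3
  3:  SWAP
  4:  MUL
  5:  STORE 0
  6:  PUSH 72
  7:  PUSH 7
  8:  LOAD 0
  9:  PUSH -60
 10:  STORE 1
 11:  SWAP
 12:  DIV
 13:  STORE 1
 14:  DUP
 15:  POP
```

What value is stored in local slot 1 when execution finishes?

PUSH -48 → [-48]
PUSH -3  → [-48, -3]
SWAP     → [-3, -48]
MUL      → [144]
STORE 0  → []
PUSH 72  → [72]
PUSH 7   → [72, 7]
LOAD 0   → [72, 7, 144]
PUSH -60 → [72, 7, 144, -60]
STORE 1  → [72, 7, 144]
SWAP     → [72, 144, 7]
DIV      → [72, 20]
STORE 1  → [72]
DUP      → [72, 72]
POP      → [72]

20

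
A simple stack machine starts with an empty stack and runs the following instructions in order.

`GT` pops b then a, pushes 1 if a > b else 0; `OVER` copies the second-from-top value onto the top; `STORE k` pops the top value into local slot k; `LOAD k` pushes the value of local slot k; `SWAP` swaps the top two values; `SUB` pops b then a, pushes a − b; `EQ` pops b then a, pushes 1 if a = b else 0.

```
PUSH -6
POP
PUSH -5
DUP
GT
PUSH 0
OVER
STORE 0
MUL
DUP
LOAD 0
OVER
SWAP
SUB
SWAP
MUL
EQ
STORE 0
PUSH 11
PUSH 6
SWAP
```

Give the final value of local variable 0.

PUSH -6 : [-6]
POP     : []
PUSH -5 : [-5]
DUP     : [-5, -5]
GT      : [0]
PUSH 0  : [0, 0]
OVER    : [0, 0, 0]
STORE 0 : [0, 0]
MUL     : [0]
DUP     : [0, 0]
LOAD 0  : [0, 0, 0]
OVER    : [0, 0, 0, 0]
SWAP    : [0, 0, 0, 0]
SUB     : [0, 0, 0]
SWAP    : [0, 0, 0]
MUL     : [0, 0]
EQ      : [1]
STORE 0 : []
PUSH 11 : [11]
PUSH 6  : [11, 6]
SWAP    : [6, 11]

1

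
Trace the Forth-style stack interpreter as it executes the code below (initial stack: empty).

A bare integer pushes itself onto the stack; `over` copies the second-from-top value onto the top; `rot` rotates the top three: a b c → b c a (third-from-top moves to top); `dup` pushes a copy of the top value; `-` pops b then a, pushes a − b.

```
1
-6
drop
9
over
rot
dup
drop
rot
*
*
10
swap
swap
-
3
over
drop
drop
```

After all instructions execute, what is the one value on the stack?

-1

1     1
-6    1 -6
drop  1
9     1 9
over  1 9 1
rot   9 1 1
dup   9 1 1 1
drop  9 1 1
rot   1 1 9
*     1 9
*     9
10    9 10
swap  10 9
swap  9 10
-     -1
3     -1 3
over  -1 3 -1
drop  -1 3
drop  -1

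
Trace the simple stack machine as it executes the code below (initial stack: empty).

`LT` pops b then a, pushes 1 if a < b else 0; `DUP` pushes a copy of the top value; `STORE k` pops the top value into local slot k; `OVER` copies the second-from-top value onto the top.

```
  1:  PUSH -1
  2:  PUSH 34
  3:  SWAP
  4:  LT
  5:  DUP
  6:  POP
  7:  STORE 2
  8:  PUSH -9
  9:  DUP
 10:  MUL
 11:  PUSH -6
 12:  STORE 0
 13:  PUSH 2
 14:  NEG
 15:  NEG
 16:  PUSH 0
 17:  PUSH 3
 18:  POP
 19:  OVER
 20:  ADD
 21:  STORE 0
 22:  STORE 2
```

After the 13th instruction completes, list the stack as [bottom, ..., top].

[81, 2]

PUSH -1 → [-1]
PUSH 34 → [-1, 34]
SWAP    → [34, -1]
LT      → [0]
DUP     → [0, 0]
POP     → [0]
STORE 2 → []
PUSH -9 → [-9]
DUP     → [-9, -9]
MUL     → [81]
PUSH -6 → [81, -6]
STORE 0 → [81]
PUSH 2  → [81, 2]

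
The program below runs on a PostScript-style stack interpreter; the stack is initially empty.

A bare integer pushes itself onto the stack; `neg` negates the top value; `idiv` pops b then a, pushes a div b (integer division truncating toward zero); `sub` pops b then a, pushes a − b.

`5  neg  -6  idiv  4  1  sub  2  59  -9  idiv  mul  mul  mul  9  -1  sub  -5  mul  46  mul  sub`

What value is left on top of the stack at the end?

5    -> [5]
neg  -> [-5]
-6   -> [-5, -6]
idiv -> [0]
4    -> [0, 4]
1    -> [0, 4, 1]
sub  -> [0, 3]
2    -> [0, 3, 2]
59   -> [0, 3, 2, 59]
-9   -> [0, 3, 2, 59, -9]
idiv -> [0, 3, 2, -6]
mul  -> [0, 3, -12]
mul  -> [0, -36]
mul  -> [0]
9    -> [0, 9]
-1   -> [0, 9, -1]
sub  -> [0, 10]
-5   -> [0, 10, -5]
mul  -> [0, -50]
46   -> [0, -50, 46]
mul  -> [0, -2300]
sub  -> [2300]

2300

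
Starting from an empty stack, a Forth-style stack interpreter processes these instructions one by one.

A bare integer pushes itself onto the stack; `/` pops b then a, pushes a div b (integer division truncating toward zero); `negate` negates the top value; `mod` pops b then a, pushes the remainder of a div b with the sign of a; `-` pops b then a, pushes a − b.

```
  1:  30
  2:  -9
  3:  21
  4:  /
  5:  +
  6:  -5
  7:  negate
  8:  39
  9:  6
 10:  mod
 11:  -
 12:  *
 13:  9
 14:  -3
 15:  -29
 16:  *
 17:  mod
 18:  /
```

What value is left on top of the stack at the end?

6

30     : [30]
-9     : [30, -9]
21     : [30, -9, 21]
/      : [30, 0]
+      : [30]
-5     : [30, -5]
negate : [30, 5]
39     : [30, 5, 39]
6      : [30, 5, 39, 6]
mod    : [30, 5, 3]
-      : [30, 2]
*      : [60]
9      : [60, 9]
-3     : [60, 9, -3]
-29    : [60, 9, -3, -29]
*      : [60, 9, 87]
mod    : [60, 9]
/      : [6]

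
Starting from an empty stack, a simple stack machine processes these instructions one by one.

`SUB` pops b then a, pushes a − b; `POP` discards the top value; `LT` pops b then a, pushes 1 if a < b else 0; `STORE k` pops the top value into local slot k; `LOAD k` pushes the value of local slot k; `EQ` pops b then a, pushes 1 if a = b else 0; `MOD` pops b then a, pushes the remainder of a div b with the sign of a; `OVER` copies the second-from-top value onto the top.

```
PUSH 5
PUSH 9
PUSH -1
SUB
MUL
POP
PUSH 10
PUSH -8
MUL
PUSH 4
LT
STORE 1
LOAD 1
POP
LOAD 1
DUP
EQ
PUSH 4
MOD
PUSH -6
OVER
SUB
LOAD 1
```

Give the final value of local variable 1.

1

PUSH 5  : 5
PUSH 9  : 5 9
PUSH -1 : 5 9 -1
SUB     : 5 10
MUL     : 50
POP     : (empty)
PUSH 10 : 10
PUSH -8 : 10 -8
MUL     : -80
PUSH 4  : -80 4
LT      : 1
STORE 1 : (empty)
LOAD 1  : 1
POP     : (empty)
LOAD 1  : 1
DUP     : 1 1
EQ      : 1
PUSH 4  : 1 4
MOD     : 1
PUSH -6 : 1 -6
OVER    : 1 -6 1
SUB     : 1 -7
LOAD 1  : 1 -7 1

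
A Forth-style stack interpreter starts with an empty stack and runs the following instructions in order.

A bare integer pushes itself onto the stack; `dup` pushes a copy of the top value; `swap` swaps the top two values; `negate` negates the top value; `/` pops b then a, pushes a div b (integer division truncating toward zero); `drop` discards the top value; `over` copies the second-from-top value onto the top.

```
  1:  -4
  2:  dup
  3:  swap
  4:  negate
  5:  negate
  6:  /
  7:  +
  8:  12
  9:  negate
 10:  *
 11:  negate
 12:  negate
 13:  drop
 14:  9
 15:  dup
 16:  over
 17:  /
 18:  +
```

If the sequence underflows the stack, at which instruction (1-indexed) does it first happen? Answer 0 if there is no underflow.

-4     → [-4]
dup    → [-4, -4]
swap   → [-4, -4]
negate → [-4, 4]
negate → [-4, -4]
/      → [1]
+  — needs 2 operands, stack has 1 → underflow

7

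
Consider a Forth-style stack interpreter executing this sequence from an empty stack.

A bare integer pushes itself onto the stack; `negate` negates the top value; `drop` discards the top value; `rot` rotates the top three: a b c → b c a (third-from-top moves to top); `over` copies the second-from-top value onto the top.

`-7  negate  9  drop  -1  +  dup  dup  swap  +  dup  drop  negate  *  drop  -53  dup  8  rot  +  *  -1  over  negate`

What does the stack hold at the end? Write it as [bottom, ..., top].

[2385, -1, -2385]

-7      [-7]
negate  [7]
9       [7, 9]
drop    [7]
-1      [7, -1]
+       [6]
dup     [6, 6]
dup     [6, 6, 6]
swap    [6, 6, 6]
+       [6, 12]
dup     [6, 12, 12]
drop    [6, 12]
negate  [6, -12]
*       [-72]
drop    []
-53     [-53]
dup     [-53, -53]
8       [-53, -53, 8]
rot     [-53, 8, -53]
+       [-53, -45]
*       [2385]
-1      [2385, -1]
over    [2385, -1, 2385]
negate  [2385, -1, -2385]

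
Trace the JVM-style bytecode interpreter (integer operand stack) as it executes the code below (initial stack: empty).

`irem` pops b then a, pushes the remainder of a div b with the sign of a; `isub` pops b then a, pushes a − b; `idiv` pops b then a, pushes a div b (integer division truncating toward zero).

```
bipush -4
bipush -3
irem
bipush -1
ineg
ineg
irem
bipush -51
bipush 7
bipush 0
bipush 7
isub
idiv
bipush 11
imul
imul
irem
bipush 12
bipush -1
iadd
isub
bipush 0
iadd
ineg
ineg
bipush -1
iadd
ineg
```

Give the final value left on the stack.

bipush -4  → -4
bipush -3  → -4 -3
irem       → -1
bipush -1  → -1 -1
ineg       → -1 1
ineg       → -1 -1
irem       → 0
bipush -51 → 0 -51
bipush 7   → 0 -51 7
bipush 0   → 0 -51 7 0
bipush 7   → 0 -51 7 0 7
isub       → 0 -51 7 -7
idiv       → 0 -51 -1
bipush 11  → 0 -51 -1 11
imul       → 0 -51 -11
imul       → 0 561
irem       → 0
bipush 12  → 0 12
bipush -1  → 0 12 -1
iadd       → 0 11
isub       → -11
bipush 0   → -11 0
iadd       → -11
ineg       → 11
ineg       → -11
bipush -1  → -11 -1
iadd       → -12
ineg       → 12

12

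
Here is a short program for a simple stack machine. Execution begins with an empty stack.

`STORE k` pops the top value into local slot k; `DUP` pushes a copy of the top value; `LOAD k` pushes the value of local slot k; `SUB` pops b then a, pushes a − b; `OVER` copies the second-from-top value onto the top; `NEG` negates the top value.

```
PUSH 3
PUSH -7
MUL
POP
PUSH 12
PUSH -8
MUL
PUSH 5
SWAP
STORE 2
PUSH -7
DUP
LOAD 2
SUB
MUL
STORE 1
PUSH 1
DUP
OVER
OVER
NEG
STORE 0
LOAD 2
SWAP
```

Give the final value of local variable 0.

-1

PUSH 3  -> [3]
PUSH -7 -> [3, -7]
MUL     -> [-21]
POP     -> []
PUSH 12 -> [12]
PUSH -8 -> [12, -8]
MUL     -> [-96]
PUSH 5  -> [-96, 5]
SWAP    -> [5, -96]
STORE 2 -> [5]
PUSH -7 -> [5, -7]
DUP     -> [5, -7, -7]
LOAD 2  -> [5, -7, -7, -96]
SUB     -> [5, -7, 89]
MUL     -> [5, -623]
STORE 1 -> [5]
PUSH 1  -> [5, 1]
DUP     -> [5, 1, 1]
OVER    -> [5, 1, 1, 1]
OVER    -> [5, 1, 1, 1, 1]
NEG     -> [5, 1, 1, 1, -1]
STORE 0 -> [5, 1, 1, 1]
LOAD 2  -> [5, 1, 1, 1, -96]
SWAP    -> [5, 1, 1, -96, 1]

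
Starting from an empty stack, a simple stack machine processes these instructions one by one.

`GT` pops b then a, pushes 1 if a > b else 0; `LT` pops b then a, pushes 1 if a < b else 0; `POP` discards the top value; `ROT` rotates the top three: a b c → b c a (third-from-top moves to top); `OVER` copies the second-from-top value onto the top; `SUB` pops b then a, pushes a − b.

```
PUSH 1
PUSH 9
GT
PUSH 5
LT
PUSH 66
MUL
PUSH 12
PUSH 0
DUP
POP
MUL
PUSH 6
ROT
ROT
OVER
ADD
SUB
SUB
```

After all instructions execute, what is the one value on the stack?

PUSH 1   [1]
PUSH 9   [1, 9]
GT       [0]
PUSH 5   [0, 5]
LT       [1]
PUSH 66  [1, 66]
MUL      [66]
PUSH 12  [66, 12]
PUSH 0   [66, 12, 0]
DUP      [66, 12, 0, 0]
POP      [66, 12, 0]
MUL      [66, 0]
PUSH 6   [66, 0, 6]
ROT      [0, 6, 66]
ROT      [6, 66, 0]
OVER     [6, 66, 0, 66]
ADD      [6, 66, 66]
SUB      [6, 0]
SUB      [6]

6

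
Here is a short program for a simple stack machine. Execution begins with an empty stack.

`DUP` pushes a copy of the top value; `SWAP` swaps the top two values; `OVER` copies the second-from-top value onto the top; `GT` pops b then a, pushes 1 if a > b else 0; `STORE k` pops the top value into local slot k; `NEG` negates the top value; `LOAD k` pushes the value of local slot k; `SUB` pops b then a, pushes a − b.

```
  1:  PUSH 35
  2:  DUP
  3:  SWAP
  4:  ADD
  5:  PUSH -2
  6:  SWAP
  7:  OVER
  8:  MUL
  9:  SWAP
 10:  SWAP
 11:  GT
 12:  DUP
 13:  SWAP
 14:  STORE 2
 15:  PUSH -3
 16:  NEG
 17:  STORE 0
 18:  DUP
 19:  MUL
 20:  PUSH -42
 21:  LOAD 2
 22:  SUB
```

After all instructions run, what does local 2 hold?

PUSH 35  : [35]
DUP      : [35, 35]
SWAP     : [35, 35]
ADD      : [70]
PUSH -2  : [70, -2]
SWAP     : [-2, 70]
OVER     : [-2, 70, -2]
MUL      : [-2, -140]
SWAP     : [-140, -2]
SWAP     : [-2, -140]
GT       : [1]
DUP      : [1, 1]
SWAP     : [1, 1]
STORE 2  : [1]
PUSH -3  : [1, -3]
NEG      : [1, 3]
STORE 0  : [1]
DUP      : [1, 1]
MUL      : [1]
PUSH -42 : [1, -42]
LOAD 2   : [1, -42, 1]
SUB      : [1, -43]

1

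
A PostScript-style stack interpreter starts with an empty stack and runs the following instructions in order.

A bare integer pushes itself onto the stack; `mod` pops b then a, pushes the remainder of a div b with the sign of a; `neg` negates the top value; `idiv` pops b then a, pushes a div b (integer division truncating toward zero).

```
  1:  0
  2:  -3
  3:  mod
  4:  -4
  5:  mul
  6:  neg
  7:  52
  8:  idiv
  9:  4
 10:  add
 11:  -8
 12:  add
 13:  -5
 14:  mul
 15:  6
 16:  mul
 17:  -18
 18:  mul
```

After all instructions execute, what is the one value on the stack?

0     [0]
-3    [0, -3]
mod   [0]
-4    [0, -4]
mul   [0]
neg   [0]
52    [0, 52]
idiv  [0]
4     [0, 4]
add   [4]
-8    [4, -8]
add   [-4]
-5    [-4, -5]
mul   [20]
6     [20, 6]
mul   [120]
-18   [120, -18]
mul   [-2160]

-2160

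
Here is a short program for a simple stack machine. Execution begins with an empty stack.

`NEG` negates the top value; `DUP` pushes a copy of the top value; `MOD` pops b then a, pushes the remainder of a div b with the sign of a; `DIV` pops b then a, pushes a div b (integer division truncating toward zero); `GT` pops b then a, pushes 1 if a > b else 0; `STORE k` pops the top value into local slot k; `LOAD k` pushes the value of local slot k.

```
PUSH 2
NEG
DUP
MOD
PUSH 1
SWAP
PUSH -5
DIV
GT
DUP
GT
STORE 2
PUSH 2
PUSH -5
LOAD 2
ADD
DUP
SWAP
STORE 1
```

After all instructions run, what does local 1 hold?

-5

PUSH 2  : 2
NEG     : -2
DUP     : -2 -2
MOD     : 0
PUSH 1  : 0 1
SWAP    : 1 0
PUSH -5 : 1 0 -5
DIV     : 1 0
GT      : 1
DUP     : 1 1
GT      : 0
STORE 2 : (empty)
PUSH 2  : 2
PUSH -5 : 2 -5
LOAD 2  : 2 -5 0
ADD     : 2 -5
DUP     : 2 -5 -5
SWAP    : 2 -5 -5
STORE 1 : 2 -5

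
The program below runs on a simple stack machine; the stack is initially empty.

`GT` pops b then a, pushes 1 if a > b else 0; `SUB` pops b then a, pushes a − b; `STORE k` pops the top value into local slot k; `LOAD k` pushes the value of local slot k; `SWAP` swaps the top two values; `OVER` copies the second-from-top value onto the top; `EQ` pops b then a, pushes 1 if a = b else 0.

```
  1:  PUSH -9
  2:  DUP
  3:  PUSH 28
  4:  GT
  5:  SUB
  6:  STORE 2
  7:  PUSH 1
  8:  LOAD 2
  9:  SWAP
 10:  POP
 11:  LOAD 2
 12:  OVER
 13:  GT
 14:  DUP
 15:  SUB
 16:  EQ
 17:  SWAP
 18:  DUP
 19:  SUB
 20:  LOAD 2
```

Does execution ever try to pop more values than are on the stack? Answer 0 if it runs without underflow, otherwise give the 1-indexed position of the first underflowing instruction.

PUSH -9 : -9
DUP     : -9 -9
PUSH 28 : -9 -9 28
GT      : -9 0
SUB     : -9
STORE 2 : (empty)
PUSH 1  : 1
LOAD 2  : 1 -9
SWAP    : -9 1
POP     : -9
LOAD 2  : -9 -9
OVER    : -9 -9 -9
GT      : -9 0
DUP     : -9 0 0
SUB     : -9 0
EQ      : 0
SWAP  — needs 2 operands, stack has 1 → underflow

17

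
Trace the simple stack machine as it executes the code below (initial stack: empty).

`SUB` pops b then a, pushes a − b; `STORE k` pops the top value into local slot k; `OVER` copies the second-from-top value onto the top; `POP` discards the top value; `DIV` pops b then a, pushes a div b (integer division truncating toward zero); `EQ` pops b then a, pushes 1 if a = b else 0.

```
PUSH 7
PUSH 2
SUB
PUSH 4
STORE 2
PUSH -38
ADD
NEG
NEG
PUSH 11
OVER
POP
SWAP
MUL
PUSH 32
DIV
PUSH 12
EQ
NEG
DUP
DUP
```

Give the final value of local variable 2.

4

PUSH 7    [7]
PUSH 2    [7, 2]
SUB       [5]
PUSH 4    [5, 4]
STORE 2   [5]
PUSH -38  [5, -38]
ADD       [-33]
NEG       [33]
NEG       [-33]
PUSH 11   [-33, 11]
OVER      [-33, 11, -33]
POP       [-33, 11]
SWAP      [11, -33]
MUL       [-363]
PUSH 32   [-363, 32]
DIV       [-11]
PUSH 12   [-11, 12]
EQ        [0]
NEG       [0]
DUP       [0, 0]
DUP       [0, 0, 0]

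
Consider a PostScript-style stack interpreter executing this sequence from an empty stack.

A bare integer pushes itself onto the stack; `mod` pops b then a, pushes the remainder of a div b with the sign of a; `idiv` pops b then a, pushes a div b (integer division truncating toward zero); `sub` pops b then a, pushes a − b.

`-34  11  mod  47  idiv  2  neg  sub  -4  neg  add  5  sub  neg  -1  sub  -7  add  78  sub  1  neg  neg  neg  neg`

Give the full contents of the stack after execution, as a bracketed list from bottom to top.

-34  → -34
11   → -34 11
mod  → -1
47   → -1 47
idiv → 0
2    → 0 2
neg  → 0 -2
sub  → 2
-4   → 2 -4
neg  → 2 4
add  → 6
5    → 6 5
sub  → 1
neg  → -1
-1   → -1 -1
sub  → 0
-7   → 0 -7
add  → -7
78   → -7 78
sub  → -85
1    → -85 1
neg  → -85 -1
neg  → -85 1
neg  → -85 -1
neg  → -85 1

[-85, 1]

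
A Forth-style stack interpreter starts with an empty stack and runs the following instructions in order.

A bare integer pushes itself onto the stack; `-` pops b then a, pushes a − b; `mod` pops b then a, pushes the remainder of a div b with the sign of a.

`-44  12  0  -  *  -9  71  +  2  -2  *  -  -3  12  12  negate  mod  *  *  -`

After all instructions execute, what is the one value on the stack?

-44    -> [-44]
12     -> [-44, 12]
0      -> [-44, 12, 0]
-      -> [-44, 12]
*      -> [-528]
-9     -> [-528, -9]
71     -> [-528, -9, 71]
+      -> [-528, 62]
2      -> [-528, 62, 2]
-2     -> [-528, 62, 2, -2]
*      -> [-528, 62, -4]
-      -> [-528, 66]
-3     -> [-528, 66, -3]
12     -> [-528, 66, -3, 12]
12     -> [-528, 66, -3, 12, 12]
negate -> [-528, 66, -3, 12, -12]
mod    -> [-528, 66, -3, 0]
*      -> [-528, 66, 0]
*      -> [-528, 0]
-      -> [-528]

-528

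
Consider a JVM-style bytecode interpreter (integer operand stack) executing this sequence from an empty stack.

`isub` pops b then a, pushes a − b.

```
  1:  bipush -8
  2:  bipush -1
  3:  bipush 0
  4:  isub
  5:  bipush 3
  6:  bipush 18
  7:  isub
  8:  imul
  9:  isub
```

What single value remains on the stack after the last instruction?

-23

bipush -8  [-8]
bipush -1  [-8, -1]
bipush 0   [-8, -1, 0]
isub       [-8, -1]
bipush 3   [-8, -1, 3]
bipush 18  [-8, -1, 3, 18]
isub       [-8, -1, -15]
imul       [-8, 15]
isub       [-23]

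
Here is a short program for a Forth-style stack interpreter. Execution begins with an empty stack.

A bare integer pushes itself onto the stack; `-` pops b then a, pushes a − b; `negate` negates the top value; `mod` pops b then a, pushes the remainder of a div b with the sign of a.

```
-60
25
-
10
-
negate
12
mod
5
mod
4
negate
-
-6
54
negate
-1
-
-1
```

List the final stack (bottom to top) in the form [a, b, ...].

[5, -6, -53, -1]

-60     [-60]
25      [-60, 25]
-       [-85]
10      [-85, 10]
-       [-95]
negate  [95]
12      [95, 12]
mod     [11]
5       [11, 5]
mod     [1]
4       [1, 4]
negate  [1, -4]
-       [5]
-6      [5, -6]
54      [5, -6, 54]
negate  [5, -6, -54]
-1      [5, -6, -54, -1]
-       [5, -6, -53]
-1      [5, -6, -53, -1]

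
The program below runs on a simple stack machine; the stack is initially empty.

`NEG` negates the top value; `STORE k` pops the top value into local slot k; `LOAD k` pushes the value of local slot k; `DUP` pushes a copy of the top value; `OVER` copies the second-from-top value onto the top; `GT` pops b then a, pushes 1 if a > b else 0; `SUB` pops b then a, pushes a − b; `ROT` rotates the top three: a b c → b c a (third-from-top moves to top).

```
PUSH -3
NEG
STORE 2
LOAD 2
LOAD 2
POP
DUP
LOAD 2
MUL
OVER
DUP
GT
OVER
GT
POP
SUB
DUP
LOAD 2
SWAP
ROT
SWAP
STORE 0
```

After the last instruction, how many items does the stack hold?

2

PUSH -3 : [-3]
NEG     : [3]
STORE 2 : []
LOAD 2  : [3]
LOAD 2  : [3, 3]
POP     : [3]
DUP     : [3, 3]
LOAD 2  : [3, 3, 3]
MUL     : [3, 9]
OVER    : [3, 9, 3]
DUP     : [3, 9, 3, 3]
GT      : [3, 9, 0]
OVER    : [3, 9, 0, 9]
GT      : [3, 9, 0]
POP     : [3, 9]
SUB     : [-6]
DUP     : [-6, -6]
LOAD 2  : [-6, -6, 3]
SWAP    : [-6, 3, -6]
ROT     : [3, -6, -6]
SWAP    : [3, -6, -6]
STORE 0 : [3, -6]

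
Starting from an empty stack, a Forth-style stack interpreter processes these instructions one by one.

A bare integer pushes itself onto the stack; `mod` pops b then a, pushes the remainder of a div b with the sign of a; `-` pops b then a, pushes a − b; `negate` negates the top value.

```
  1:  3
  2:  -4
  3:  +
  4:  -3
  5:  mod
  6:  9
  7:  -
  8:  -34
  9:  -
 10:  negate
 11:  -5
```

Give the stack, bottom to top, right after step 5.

3   -> [3]
-4  -> [3, -4]
+   -> [-1]
-3  -> [-1, -3]
mod -> [-1]

[-1]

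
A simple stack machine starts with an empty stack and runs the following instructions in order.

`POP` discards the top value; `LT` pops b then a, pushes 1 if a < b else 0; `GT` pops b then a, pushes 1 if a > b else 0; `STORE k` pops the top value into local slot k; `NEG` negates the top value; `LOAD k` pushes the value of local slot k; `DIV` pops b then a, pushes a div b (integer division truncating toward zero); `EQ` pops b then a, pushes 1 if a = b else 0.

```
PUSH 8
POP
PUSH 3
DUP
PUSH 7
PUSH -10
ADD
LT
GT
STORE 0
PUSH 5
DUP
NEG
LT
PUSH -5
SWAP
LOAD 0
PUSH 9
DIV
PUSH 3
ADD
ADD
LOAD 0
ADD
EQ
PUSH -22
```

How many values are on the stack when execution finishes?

PUSH 8   → [8]
POP      → []
PUSH 3   → [3]
DUP      → [3, 3]
PUSH 7   → [3, 3, 7]
PUSH -10 → [3, 3, 7, -10]
ADD      → [3, 3, -3]
LT       → [3, 0]
GT       → [1]
STORE 0  → []
PUSH 5   → [5]
DUP      → [5, 5]
NEG      → [5, -5]
LT       → [0]
PUSH -5  → [0, -5]
SWAP     → [-5, 0]
LOAD 0   → [-5, 0, 1]
PUSH 9   → [-5, 0, 1, 9]
DIV      → [-5, 0, 0]
PUSH 3   → [-5, 0, 0, 3]
ADD      → [-5, 0, 3]
ADD      → [-5, 3]
LOAD 0   → [-5, 3, 1]
ADD      → [-5, 4]
EQ       → [0]
PUSH -22 → [0, -22]

2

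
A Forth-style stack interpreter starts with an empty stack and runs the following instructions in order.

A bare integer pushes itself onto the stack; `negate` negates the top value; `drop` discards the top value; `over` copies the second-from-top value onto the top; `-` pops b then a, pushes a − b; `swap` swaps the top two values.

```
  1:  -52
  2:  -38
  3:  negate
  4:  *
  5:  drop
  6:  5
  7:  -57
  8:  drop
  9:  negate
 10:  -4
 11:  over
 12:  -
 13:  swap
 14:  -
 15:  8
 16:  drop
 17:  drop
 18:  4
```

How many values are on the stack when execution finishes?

-52    -> [-52]
-38    -> [-52, -38]
negate -> [-52, 38]
*      -> [-1976]
drop   -> []
5      -> [5]
-57    -> [5, -57]
drop   -> [5]
negate -> [-5]
-4     -> [-5, -4]
over   -> [-5, -4, -5]
-      -> [-5, 1]
swap   -> [1, -5]
-      -> [6]
8      -> [6, 8]
drop   -> [6]
drop   -> []
4      -> [4]

1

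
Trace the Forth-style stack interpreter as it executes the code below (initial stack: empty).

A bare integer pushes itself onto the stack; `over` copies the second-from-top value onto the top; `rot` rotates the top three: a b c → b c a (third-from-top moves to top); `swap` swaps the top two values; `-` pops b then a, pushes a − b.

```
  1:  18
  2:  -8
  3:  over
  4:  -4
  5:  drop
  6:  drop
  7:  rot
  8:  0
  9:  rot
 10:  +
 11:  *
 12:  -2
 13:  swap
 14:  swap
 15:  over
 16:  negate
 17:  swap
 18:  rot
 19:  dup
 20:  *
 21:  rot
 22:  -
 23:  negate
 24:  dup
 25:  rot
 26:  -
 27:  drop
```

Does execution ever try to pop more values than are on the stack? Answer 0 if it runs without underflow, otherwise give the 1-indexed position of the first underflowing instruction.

7

18   -> 18
-8   -> 18 -8
over -> 18 -8 18
-4   -> 18 -8 18 -4
drop -> 18 -8 18
drop -> 18 -8
rot  — needs 3 operands, stack has 2 → underflow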